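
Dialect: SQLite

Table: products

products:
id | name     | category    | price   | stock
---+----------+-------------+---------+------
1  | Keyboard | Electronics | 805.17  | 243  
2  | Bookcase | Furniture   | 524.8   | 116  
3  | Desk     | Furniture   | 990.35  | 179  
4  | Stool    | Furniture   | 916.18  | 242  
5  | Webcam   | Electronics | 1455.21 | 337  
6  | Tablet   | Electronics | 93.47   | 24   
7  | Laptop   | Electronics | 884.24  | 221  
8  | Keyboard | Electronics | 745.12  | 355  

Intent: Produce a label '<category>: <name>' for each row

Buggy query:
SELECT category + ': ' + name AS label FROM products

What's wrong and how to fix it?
Bug: '+' is numeric addition; on text columns SQLite converts them to 0 instead of concatenating

Fix: Use the || operator for string concatenation

Corrected query:
SELECT category || ': ' || name AS label FROM products

Result:
label                
---------------------
Electronics: Keyboard
Furniture: Bookcase  
Furniture: Desk      
Furniture: Stool     
Electronics: Webcam  
Electronics: Tablet  
Electronics: Laptop  
Electronics: Keyboard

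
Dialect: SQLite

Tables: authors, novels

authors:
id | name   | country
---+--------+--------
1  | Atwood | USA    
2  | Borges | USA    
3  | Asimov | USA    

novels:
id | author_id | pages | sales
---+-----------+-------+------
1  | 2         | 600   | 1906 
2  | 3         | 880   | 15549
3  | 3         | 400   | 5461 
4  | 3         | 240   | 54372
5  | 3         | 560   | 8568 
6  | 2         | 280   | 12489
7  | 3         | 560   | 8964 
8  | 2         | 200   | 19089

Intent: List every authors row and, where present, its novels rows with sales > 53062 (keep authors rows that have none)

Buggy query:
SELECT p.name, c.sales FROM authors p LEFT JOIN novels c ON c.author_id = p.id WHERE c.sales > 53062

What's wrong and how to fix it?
Bug: A WHERE condition on the right-hand table after LEFT JOIN drops unmatched parents

Fix: Put 'c.sales > 53062' in the JOIN's ON clause instead of WHERE

Corrected query:
SELECT p.name, c.sales FROM authors p LEFT JOIN novels c ON c.author_id = p.id AND c.sales > 53062

Result:
name   | sales
-------+------
Atwood | NULL 
Borges | NULL 
Asimov | 54372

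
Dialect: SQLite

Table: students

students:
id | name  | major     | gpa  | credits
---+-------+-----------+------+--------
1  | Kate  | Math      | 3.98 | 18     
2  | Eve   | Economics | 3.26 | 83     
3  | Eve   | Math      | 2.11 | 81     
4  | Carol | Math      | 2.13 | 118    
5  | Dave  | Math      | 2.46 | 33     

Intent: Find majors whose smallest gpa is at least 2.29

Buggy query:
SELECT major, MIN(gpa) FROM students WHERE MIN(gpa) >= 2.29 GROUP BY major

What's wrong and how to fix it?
Bug: Aggregates like MIN are computed per group after WHERE runs

Fix: Replace WHERE with HAVING after the GROUP BY

Corrected query:
SELECT major, MIN(gpa) FROM students GROUP BY major HAVING MIN(gpa) >= 2.29

Result:
major     | MIN(gpa)
----------+---------
Economics | 3.26    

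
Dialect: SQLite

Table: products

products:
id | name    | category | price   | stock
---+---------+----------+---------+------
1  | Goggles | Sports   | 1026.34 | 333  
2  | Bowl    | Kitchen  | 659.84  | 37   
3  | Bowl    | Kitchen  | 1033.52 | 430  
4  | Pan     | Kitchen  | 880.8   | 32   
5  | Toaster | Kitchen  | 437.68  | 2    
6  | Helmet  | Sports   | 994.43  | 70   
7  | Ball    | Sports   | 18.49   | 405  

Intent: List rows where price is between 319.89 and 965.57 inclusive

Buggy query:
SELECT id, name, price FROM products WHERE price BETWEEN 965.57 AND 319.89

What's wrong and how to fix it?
Bug: The bounds are reversed; BETWEEN a AND b requires a <= b to match anything

Fix: Swap the bounds so the smaller value comes first

Corrected query:
SELECT id, name, price FROM products WHERE price BETWEEN 319.89 AND 965.57

Result:
id | name    | price 
---+---------+-------
2  | Bowl    | 659.84
4  | Pan     | 880.8 
5  | Toaster | 437.68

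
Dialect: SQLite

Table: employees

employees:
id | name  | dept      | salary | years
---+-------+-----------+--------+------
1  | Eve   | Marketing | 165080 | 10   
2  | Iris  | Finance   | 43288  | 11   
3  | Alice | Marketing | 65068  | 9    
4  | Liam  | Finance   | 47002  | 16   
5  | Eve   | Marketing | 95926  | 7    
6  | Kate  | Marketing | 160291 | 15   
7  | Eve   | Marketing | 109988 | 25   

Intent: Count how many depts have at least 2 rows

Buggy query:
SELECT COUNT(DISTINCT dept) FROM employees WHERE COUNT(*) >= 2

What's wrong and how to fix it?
Bug: WHERE filters individual rows, not groups, so a group-level COUNT is invalid there

Fix: Group first with HAVING COUNT(*) >= 2, then COUNT the resulting groups

Corrected query:
SELECT COUNT(*) FROM (SELECT dept FROM employees GROUP BY dept HAVING COUNT(*) >= 2)

Result:
COUNT(*)
--------
2       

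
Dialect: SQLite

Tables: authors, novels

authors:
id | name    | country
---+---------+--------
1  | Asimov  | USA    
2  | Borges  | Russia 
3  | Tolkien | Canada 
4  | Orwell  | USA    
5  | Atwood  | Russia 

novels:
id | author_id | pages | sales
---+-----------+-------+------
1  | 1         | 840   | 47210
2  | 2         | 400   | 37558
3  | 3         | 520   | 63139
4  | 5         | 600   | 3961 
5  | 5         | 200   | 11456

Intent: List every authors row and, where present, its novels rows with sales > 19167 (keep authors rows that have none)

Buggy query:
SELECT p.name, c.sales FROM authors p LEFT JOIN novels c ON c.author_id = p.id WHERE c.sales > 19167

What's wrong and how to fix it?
Bug: Filtering c.sales in WHERE discards the NULL rows produced by LEFT JOIN, turning it into an inner join

Fix: Move the right-table condition into the ON clause so unmatched parents are kept

Corrected query:
SELECT p.name, c.sales FROM authors p LEFT JOIN novels c ON c.author_id = p.id AND c.sales > 19167

Result:
name    | sales
--------+------
Asimov  | 47210
Borges  | 37558
Tolkien | 63139
Orwell  | NULL 
Atwood  | NULL 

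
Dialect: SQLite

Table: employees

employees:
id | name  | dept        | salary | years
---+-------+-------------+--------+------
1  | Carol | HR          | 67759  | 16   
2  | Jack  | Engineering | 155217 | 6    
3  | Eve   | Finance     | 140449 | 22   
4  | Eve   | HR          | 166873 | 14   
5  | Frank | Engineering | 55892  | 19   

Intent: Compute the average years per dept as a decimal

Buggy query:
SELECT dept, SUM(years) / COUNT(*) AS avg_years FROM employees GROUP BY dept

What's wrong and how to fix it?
Bug: Both operands are integers, so '/' performs integer division and truncates

Fix: Multiply by 1.0 (or CAST to REAL) to force floating-point division

Corrected query:
SELECT dept, SUM(years) * 1.0 / COUNT(*) AS avg_years FROM employees GROUP BY dept

Result:
dept        | avg_years
------------+----------
Engineering | 12.5     
Finance     | 22       
HR          | 15       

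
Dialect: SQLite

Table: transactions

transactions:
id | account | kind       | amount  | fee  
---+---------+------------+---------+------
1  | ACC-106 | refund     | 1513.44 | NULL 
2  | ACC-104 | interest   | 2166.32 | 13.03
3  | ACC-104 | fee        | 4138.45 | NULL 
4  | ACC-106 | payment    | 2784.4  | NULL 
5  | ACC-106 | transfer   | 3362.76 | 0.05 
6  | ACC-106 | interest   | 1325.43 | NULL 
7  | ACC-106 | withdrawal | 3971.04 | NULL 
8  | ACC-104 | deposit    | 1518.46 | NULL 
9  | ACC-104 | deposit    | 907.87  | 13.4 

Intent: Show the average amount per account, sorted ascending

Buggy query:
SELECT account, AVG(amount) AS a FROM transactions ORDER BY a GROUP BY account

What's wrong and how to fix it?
Bug: ORDER BY appears before GROUP BY; SQL clause order requires GROUP BY first

Fix: Reorder: SELECT … FROM … GROUP BY … ORDER BY …

Corrected query:
SELECT account, AVG(amount) AS a FROM transactions GROUP BY account ORDER BY a

Result:
account | a       
--------+---------
ACC-104 | 2182.775
ACC-106 | 2591.414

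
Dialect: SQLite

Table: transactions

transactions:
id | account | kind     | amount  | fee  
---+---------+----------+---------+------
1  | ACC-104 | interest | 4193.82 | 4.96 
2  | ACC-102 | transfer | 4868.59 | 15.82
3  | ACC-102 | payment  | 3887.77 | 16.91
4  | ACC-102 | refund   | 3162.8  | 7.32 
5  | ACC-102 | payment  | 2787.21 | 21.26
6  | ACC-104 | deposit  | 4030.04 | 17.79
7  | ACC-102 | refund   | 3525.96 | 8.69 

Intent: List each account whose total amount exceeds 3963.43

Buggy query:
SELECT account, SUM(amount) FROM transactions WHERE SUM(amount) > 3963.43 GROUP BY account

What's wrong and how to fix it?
Bug: WHERE runs before GROUP BY, so aggregates aren't available there

Fix: Move the aggregate condition to a HAVING clause

Corrected query:
SELECT account, SUM(amount) FROM transactions GROUP BY account HAVING SUM(amount) > 3963.43

Result:
account | SUM(amount)
--------+------------
ACC-102 | 18232.33   
ACC-104 | 8223.86    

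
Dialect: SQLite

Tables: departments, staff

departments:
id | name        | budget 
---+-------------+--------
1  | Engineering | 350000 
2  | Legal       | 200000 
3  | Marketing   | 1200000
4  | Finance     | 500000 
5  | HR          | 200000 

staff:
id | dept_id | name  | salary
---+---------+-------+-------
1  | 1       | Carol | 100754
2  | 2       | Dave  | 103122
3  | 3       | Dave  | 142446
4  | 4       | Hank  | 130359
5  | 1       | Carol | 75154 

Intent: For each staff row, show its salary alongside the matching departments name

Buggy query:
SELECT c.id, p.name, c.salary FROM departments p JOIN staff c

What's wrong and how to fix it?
Bug: JOIN with no ON clause produces a cartesian product; every staff row pairs with every departments row

Fix: Add ON c.dept_id = p.id to the JOIN

Corrected query:
SELECT c.id, p.name, c.salary FROM departments p JOIN staff c ON c.dept_id = p.id

Result:
id | name        | salary
---+-------------+-------
1  | Engineering | 100754
2  | Legal       | 103122
3  | Marketing   | 142446
4  | Finance     | 130359
5  | Engineering | 75154 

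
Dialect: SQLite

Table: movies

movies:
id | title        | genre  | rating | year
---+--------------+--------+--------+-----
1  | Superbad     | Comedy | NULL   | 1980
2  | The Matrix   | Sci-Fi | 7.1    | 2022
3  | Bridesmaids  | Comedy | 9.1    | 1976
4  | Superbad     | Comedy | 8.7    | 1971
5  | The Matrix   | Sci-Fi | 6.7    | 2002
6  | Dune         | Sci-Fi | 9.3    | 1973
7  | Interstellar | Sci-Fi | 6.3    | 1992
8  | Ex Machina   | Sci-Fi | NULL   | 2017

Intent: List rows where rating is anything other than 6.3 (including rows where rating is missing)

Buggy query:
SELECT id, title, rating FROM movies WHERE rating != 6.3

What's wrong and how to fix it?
Bug: Inequality against NULL is unknown, not true; rows with NULL are dropped

Fix: Handle NULL separately with IS NULL alongside the inequality

Corrected query:
SELECT id, title, rating FROM movies WHERE rating != 6.3 OR rating IS NULL

Result:
id | title       | rating
---+-------------+-------
1  | Superbad    | NULL  
2  | The Matrix  | 7.1   
3  | Bridesmaids | 9.1   
4  | Superbad    | 8.7   
5  | The Matrix  | 6.7   
6  | Dune        | 9.3   
8  | Ex Machina  | NULL  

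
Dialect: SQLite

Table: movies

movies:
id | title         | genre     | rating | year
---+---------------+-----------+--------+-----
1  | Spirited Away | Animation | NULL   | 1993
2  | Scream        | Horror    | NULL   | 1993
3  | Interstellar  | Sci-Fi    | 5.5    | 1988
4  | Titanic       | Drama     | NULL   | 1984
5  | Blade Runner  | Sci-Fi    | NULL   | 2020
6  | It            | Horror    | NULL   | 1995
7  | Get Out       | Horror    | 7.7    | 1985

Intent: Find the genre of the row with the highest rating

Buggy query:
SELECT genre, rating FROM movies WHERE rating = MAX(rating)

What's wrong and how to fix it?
Bug: WHERE is evaluated per row; an aggregate over the whole table isn't defined there

Fix: Wrap MAX in a scalar subquery so WHERE compares against a single value

Corrected query:
SELECT genre, rating FROM movies WHERE rating = (SELECT MAX(rating) FROM movies)

Result:
genre  | rating
-------+-------
Horror | 7.7   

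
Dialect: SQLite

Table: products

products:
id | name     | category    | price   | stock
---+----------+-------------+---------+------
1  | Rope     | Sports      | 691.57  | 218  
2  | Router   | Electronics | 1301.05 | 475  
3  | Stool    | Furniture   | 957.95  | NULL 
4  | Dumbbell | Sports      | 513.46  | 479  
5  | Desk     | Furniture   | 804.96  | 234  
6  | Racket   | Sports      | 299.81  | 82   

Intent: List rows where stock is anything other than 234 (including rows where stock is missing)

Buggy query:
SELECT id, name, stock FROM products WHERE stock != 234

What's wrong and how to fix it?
Bug: 'stock != 234' is unknown when stock is NULL, so NULL rows are silently excluded

Fix: Handle NULL separately with IS NULL alongside the inequality

Corrected query:
SELECT id, name, stock FROM products WHERE stock != 234 OR stock IS NULL

Result:
id | name     | stock
---+----------+------
1  | Rope     | 218  
2  | Router   | 475  
3  | Stool    | NULL 
4  | Dumbbell | 479  
6  | Racket   | 82   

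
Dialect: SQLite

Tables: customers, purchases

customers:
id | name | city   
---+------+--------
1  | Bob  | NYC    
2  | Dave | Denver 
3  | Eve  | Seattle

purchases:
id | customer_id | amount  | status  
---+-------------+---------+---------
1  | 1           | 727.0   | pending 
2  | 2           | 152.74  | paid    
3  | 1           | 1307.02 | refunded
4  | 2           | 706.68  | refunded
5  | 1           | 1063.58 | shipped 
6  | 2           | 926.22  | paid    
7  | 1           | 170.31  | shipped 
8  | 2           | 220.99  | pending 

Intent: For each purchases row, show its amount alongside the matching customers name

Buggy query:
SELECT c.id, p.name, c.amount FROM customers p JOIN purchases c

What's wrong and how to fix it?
Bug: JOIN with no ON clause produces a cartesian product; every purchases row pairs with every customers row

Fix: Specify the join condition linking the foreign key to the parent id

Corrected query:
SELECT c.id, p.name, c.amount FROM customers p JOIN purchases c ON c.customer_id = p.id

Result:
id | name | amount 
---+------+--------
1  | Bob  | 727    
2  | Dave | 152.74 
3  | Bob  | 1307.02
4  | Dave | 706.68 
5  | Bob  | 1063.58
6  | Dave | 926.22 
7  | Bob  | 170.31 
8  | Dave | 220.99 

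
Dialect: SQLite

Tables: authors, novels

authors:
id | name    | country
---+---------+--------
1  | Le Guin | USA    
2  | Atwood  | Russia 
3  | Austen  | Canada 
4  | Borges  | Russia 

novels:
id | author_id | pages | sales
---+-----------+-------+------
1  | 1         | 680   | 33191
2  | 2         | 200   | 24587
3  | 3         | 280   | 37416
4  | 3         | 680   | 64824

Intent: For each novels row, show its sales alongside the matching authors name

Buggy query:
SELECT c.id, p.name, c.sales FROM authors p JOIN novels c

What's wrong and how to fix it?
Bug: Missing join condition: each novels row is matched to all authors rows instead of just its own

Fix: Specify the join condition linking the foreign key to the parent id

Corrected query:
SELECT c.id, p.name, c.sales FROM authors p JOIN novels c ON c.author_id = p.id

Result:
id | name    | sales
---+---------+------
1  | Le Guin | 33191
2  | Atwood  | 24587
3  | Austen  | 37416
4  | Austen  | 64824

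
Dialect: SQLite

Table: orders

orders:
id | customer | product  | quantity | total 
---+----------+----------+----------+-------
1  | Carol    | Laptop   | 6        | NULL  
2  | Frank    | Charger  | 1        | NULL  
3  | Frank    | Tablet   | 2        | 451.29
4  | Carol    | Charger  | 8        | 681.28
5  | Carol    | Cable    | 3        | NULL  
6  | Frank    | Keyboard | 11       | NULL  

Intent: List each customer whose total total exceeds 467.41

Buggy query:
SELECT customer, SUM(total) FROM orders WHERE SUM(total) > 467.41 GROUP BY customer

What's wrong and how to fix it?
Bug: SUM(total) is an aggregate, but WHERE filters rows before aggregation

Fix: Move the aggregate condition to a HAVING clause

Corrected query:
SELECT customer, SUM(total) FROM orders GROUP BY customer HAVING SUM(total) > 467.41

Result:
customer | SUM(total)
---------+-----------
Carol    | 681.28    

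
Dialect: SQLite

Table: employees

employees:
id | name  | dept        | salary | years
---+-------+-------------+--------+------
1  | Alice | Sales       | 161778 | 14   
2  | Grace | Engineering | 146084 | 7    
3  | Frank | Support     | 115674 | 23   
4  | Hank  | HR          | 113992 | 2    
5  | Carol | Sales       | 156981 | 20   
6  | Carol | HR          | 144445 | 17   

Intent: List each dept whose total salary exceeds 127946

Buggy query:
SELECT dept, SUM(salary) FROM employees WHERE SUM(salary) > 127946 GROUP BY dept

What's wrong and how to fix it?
Bug: WHERE runs before GROUP BY, so aggregates aren't available there

Fix: Move the aggregate condition to a HAVING clause

Corrected query:
SELECT dept, SUM(salary) FROM employees GROUP BY dept HAVING SUM(salary) > 127946

Result:
dept        | SUM(salary)
------------+------------
Engineering | 146084     
HR          | 258437     
Sales       | 318759     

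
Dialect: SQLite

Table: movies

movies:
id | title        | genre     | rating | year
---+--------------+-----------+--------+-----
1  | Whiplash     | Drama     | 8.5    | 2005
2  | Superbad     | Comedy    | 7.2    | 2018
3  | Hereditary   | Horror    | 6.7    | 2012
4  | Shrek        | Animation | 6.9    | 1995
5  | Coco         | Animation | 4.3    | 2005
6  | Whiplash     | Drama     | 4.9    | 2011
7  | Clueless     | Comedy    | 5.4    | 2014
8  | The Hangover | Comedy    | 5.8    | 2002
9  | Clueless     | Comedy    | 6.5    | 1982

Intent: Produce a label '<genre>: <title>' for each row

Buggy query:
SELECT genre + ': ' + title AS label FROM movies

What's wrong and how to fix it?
Bug: '+' is numeric addition; on text columns SQLite converts them to 0 instead of concatenating

Fix: Use the || operator for string concatenation

Corrected query:
SELECT genre || ': ' || title AS label FROM movies

Result:
label               
--------------------
Drama: Whiplash     
Comedy: Superbad    
Horror: Hereditary  
Animation: Shrek    
Animation: Coco     
Drama: Whiplash     
Comedy: Clueless    
Comedy: The Hangover
Comedy: Clueless    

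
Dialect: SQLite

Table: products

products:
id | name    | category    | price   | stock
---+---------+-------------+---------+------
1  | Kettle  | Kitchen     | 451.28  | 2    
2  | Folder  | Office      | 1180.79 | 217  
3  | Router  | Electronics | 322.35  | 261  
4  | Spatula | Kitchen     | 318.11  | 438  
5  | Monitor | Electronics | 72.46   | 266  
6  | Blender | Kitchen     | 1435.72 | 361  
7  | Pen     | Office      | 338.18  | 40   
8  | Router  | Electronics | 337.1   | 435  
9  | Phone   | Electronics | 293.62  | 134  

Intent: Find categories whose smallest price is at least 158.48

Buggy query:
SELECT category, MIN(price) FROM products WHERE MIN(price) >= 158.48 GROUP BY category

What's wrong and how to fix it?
Bug: Aggregates like MIN are computed per group after WHERE runs

Fix: Replace WHERE with HAVING after the GROUP BY

Corrected query:
SELECT category, MIN(price) FROM products GROUP BY category HAVING MIN(price) >= 158.48

Result:
category | MIN(price)
---------+-----------
Kitchen  | 318.11    
Office   | 338.18    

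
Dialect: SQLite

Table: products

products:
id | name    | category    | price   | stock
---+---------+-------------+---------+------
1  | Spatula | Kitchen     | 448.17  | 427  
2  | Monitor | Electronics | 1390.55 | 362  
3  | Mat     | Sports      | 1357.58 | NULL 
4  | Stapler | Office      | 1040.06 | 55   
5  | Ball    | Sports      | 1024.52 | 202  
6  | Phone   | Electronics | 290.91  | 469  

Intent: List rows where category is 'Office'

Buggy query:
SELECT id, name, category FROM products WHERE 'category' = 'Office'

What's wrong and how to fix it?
Bug: 'category' in single quotes is a string literal, not the column; the comparison is literal-vs-literal and never true

Fix: Remove the quotes around the column name (or use double quotes for an identifier)

Corrected query:
SELECT id, name, category FROM products WHERE category = 'Office'

Result:
id | name    | category
---+---------+---------
4  | Stapler | Office  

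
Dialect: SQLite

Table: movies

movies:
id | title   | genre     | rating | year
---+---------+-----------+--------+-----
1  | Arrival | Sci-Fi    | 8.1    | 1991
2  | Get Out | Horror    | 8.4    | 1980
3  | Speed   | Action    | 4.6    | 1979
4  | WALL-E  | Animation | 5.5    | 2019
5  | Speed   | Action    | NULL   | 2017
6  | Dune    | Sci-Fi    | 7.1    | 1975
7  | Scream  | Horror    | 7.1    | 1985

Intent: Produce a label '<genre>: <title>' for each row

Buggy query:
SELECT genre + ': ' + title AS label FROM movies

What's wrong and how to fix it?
Bug: '+' is numeric addition; on text columns SQLite converts them to 0 instead of concatenating

Fix: Replace + with || to concatenate text

Corrected query:
SELECT genre || ': ' || title AS label FROM movies

Result:
label            
-----------------
Sci-Fi: Arrival  
Horror: Get Out  
Action: Speed    
Animation: WALL-E
Action: Speed    
Sci-Fi: Dune     
Horror: Scream   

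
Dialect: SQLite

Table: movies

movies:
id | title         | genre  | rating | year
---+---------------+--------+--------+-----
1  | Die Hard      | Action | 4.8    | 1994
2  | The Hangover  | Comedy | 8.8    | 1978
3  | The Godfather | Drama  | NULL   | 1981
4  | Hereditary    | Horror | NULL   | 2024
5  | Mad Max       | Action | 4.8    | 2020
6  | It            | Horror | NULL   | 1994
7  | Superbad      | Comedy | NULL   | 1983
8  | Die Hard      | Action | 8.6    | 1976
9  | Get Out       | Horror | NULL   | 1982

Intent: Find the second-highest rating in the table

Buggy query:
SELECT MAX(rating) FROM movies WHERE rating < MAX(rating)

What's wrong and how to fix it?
Bug: MAX(rating) on the right of the comparison is an aggregate-in-WHERE error

Fix: Compute the overall MAX in a subquery, then take MAX of rows below it

Corrected query:
SELECT MAX(rating) FROM movies WHERE rating < (SELECT MAX(rating) FROM movies)

Result:
MAX(rating)
-----------
8.6        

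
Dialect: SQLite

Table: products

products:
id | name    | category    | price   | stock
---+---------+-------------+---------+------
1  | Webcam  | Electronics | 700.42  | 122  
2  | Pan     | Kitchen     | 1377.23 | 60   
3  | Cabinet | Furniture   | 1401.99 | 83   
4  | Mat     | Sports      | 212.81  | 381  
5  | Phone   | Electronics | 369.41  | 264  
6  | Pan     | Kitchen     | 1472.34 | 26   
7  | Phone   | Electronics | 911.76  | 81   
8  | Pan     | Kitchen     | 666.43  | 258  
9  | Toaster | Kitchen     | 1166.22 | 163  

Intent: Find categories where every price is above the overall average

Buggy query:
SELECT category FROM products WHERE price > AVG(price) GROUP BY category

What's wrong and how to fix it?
Bug: AVG() is an aggregate; it can't sit directly in WHERE

Fix: Compute the overall average in a scalar subquery and compare each group's MIN against it in HAVING

Corrected query:
SELECT category FROM products GROUP BY category HAVING MIN(price) > (SELECT AVG(price) FROM products)

Result:
category 
---------
Furniture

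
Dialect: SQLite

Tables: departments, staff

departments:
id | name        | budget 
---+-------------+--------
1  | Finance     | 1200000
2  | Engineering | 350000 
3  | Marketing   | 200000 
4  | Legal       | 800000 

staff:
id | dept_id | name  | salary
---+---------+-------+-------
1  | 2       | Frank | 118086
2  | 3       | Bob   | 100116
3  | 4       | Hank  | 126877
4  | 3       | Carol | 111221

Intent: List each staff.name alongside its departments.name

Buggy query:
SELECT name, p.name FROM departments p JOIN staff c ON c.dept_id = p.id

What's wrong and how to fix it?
Bug: 'name' exists in both joined tables, so the database can't tell which one is meant

Fix: Qualify the column with its table alias (c.name)

Corrected query:
SELECT c.name, p.name FROM departments p JOIN staff c ON c.dept_id = p.id

Result:
name  | name       
------+------------
Frank | Engineering
Bob   | Marketing  
Hank  | Legal      
Carol | Marketing  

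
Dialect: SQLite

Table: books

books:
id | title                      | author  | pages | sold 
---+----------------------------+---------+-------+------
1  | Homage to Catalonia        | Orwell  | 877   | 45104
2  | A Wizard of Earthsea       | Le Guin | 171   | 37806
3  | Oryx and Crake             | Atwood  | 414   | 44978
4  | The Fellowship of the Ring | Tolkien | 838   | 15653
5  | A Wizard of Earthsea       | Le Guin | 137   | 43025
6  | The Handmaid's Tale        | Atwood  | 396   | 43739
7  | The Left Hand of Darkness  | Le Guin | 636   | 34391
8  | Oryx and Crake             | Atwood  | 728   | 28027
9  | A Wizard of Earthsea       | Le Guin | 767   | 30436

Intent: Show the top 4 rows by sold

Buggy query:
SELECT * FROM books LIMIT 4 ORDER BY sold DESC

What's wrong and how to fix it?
Bug: LIMIT must come after ORDER BY

Fix: Swap the clauses: ORDER BY first, then LIMIT

Corrected query:
SELECT * FROM books ORDER BY sold DESC LIMIT 4

Result:
id | title                | author  | pages | sold 
---+----------------------+---------+-------+------
1  | Homage to Catalonia  | Orwell  | 877   | 45104
3  | Oryx and Crake       | Atwood  | 414   | 44978
6  | The Handmaid's Tale  | Atwood  | 396   | 43739
5  | A Wizard of Earthsea | Le Guin | 137   | 43025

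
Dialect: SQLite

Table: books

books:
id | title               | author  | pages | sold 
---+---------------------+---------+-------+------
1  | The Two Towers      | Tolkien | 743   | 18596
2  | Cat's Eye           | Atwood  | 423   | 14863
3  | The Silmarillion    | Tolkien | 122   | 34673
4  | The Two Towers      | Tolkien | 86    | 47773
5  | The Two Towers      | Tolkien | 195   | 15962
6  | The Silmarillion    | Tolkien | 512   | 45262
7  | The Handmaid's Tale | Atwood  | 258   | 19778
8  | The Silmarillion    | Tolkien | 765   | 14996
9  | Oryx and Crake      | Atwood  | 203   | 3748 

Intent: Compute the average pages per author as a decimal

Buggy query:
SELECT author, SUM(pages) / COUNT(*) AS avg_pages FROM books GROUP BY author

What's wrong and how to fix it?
Bug: Both operands are integers, so '/' performs integer division and truncates

Fix: Cast one side to REAL so the division keeps the fractional part

Corrected query:
SELECT author, SUM(pages) * 1.0 / COUNT(*) AS avg_pages FROM books GROUP BY author

Result:
author  | avg_pages 
--------+-----------
Atwood  | 294.666667
Tolkien | 403.833333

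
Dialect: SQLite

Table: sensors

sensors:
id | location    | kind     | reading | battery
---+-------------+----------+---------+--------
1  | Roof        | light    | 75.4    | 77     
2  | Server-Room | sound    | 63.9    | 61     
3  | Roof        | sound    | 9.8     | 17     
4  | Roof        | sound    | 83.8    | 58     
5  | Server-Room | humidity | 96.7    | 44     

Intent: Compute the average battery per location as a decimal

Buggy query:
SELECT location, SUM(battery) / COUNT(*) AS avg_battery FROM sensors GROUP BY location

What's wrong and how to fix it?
Bug: SUM(battery) and COUNT(*) are both integers; the division truncates the fractional part

Fix: Cast one side to REAL so the division keeps the fractional part

Corrected query:
SELECT location, SUM(battery) * 1.0 / COUNT(*) AS avg_battery FROM sensors GROUP BY location

Result:
location    | avg_battery
------------+------------
Roof        | 50.666667  
Server-Room | 52.5       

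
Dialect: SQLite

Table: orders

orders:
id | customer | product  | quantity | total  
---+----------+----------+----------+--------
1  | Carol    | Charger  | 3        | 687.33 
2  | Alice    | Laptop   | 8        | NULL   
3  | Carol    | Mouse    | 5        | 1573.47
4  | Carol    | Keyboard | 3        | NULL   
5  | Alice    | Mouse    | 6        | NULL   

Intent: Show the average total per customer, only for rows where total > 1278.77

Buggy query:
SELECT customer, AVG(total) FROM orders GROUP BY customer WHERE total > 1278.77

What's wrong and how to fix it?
Bug: WHERE cannot follow GROUP BY

Fix: Place WHERE between FROM and GROUP BY

Corrected query:
SELECT customer, AVG(total) FROM orders WHERE total > 1278.77 GROUP BY customer

Result:
customer | AVG(total)
---------+-----------
Carol    | 1573.47   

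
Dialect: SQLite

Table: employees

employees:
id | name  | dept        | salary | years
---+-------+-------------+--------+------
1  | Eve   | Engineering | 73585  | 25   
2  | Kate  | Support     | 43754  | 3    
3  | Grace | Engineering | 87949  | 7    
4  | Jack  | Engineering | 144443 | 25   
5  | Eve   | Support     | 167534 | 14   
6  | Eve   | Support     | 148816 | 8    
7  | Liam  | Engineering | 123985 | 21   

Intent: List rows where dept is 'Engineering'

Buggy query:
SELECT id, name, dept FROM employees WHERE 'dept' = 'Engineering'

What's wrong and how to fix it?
Bug: Single quotes denote string literals in SQL; the column name is being compared as a constant string

Fix: Remove the quotes around the column name (or use double quotes for an identifier)

Corrected query:
SELECT id, name, dept FROM employees WHERE dept = 'Engineering'

Result:
id | name  | dept       
---+-------+------------
1  | Eve   | Engineering
3  | Grace | Engineering
4  | Jack  | Engineering
7  | Liam  | Engineering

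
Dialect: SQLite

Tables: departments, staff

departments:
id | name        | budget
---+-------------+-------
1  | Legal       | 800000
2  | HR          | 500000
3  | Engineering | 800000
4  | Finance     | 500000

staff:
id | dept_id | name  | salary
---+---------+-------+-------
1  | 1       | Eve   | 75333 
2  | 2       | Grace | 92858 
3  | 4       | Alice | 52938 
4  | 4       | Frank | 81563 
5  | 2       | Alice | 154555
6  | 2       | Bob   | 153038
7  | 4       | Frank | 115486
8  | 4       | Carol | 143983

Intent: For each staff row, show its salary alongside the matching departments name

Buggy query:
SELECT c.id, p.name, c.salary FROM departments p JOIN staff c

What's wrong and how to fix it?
Bug: JOIN with no ON clause produces a cartesian product; every staff row pairs with every departments row

Fix: Specify the join condition linking the foreign key to the parent id

Corrected query:
SELECT c.id, p.name, c.salary FROM departments p JOIN staff c ON c.dept_id = p.id

Result:
id | name    | salary
---+---------+-------
1  | Legal   | 75333 
2  | HR      | 92858 
3  | Finance | 52938 
4  | Finance | 81563 
5  | HR      | 154555
6  | HR      | 153038
7  | Finance | 115486
8  | Finance | 143983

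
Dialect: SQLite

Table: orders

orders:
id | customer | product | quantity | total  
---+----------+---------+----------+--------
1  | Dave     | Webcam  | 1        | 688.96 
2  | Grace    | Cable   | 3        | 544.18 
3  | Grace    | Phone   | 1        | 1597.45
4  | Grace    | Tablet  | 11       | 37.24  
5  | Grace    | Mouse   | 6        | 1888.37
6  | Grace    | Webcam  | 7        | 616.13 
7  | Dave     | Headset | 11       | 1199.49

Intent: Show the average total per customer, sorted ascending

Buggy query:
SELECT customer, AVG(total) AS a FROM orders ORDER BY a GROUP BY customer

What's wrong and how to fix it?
Bug: GROUP BY must precede ORDER BY

Fix: Move ORDER BY to the end, after GROUP BY

Corrected query:
SELECT customer, AVG(total) AS a FROM orders GROUP BY customer ORDER BY a

Result:
customer | a      
---------+--------
Grace    | 936.674
Dave     | 944.225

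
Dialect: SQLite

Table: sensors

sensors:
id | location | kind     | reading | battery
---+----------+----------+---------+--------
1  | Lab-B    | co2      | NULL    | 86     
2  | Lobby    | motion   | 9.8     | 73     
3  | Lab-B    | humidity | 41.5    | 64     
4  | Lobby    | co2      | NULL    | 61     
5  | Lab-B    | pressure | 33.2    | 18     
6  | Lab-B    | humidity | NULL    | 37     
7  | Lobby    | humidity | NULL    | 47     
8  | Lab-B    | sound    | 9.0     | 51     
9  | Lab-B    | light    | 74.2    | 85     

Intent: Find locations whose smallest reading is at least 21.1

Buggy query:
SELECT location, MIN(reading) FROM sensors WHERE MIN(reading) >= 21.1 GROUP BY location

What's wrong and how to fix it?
Bug: Aggregates like MIN are computed per group after WHERE runs

Fix: Use HAVING for the per-group MIN condition

Corrected query:
SELECT location, MIN(reading) FROM sensors GROUP BY location HAVING MIN(reading) >= 21.1

Result:
(no rows)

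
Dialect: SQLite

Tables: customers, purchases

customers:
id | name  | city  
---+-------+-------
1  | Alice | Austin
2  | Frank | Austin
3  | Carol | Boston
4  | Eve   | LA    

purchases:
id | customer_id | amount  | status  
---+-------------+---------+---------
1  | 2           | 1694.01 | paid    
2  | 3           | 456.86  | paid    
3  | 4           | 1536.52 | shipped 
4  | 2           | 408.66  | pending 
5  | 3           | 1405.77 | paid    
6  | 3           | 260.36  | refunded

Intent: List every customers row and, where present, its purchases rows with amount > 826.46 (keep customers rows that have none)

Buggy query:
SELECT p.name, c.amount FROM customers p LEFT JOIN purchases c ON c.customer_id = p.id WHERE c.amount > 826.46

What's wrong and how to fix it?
Bug: A WHERE condition on the right-hand table after LEFT JOIN drops unmatched parents

Fix: Move the right-table condition into the ON clause so unmatched parents are kept

Corrected query:
SELECT p.name, c.amount FROM customers p LEFT JOIN purchases c ON c.customer_id = p.id AND c.amount > 826.46

Result:
name  | amount 
------+--------
Alice | NULL   
Frank | 1694.01
Carol | 1405.77
Eve   | 1536.52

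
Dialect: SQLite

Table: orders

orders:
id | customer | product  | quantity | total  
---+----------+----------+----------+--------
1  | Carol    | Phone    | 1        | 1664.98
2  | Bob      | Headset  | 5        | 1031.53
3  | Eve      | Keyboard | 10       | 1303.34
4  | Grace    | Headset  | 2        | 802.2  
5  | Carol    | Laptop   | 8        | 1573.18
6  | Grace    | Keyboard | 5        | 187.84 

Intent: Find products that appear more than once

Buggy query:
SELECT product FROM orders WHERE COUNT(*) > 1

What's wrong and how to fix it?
Bug: COUNT(*) is an aggregate and cannot be used in WHERE

Fix: Group first, then use HAVING for the count condition

Corrected query:
SELECT product FROM orders GROUP BY product HAVING COUNT(*) > 1

Result:
product 
--------
Headset 
Keyboard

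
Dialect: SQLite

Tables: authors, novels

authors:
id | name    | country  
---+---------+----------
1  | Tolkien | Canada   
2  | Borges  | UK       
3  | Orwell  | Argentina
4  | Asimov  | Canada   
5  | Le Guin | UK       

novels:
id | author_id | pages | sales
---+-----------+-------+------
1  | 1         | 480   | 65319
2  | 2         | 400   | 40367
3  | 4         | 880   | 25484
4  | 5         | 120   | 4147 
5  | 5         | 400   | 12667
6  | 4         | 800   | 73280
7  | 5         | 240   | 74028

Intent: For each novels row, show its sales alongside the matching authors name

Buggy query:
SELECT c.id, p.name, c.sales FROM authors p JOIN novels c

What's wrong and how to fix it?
Bug: JOIN with no ON clause produces a cartesian product; every novels row pairs with every authors row

Fix: Add ON c.author_id = p.id to the JOIN

Corrected query:
SELECT c.id, p.name, c.sales FROM authors p JOIN novels c ON c.author_id = p.id

Result:
id | name    | sales
---+---------+------
1  | Tolkien | 65319
2  | Borges  | 40367
3  | Asimov  | 25484
4  | Le Guin | 4147 
5  | Le Guin | 12667
6  | Asimov  | 73280
7  | Le Guin | 74028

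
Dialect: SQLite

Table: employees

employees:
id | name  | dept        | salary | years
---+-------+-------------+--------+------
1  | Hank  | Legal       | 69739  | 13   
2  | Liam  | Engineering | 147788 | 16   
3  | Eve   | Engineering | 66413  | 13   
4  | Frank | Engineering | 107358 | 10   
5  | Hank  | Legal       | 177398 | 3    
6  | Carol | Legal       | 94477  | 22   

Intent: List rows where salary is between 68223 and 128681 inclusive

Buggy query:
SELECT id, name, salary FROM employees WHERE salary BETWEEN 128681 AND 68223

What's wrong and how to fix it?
Bug: The bounds are reversed; BETWEEN a AND b requires a <= b to match anything

Fix: Swap the bounds so the smaller value comes first

Corrected query:
SELECT id, name, salary FROM employees WHERE salary BETWEEN 68223 AND 128681

Result:
id | name  | salary
---+-------+-------
1  | Hank  | 69739 
4  | Frank | 107358
6  | Carol | 94477 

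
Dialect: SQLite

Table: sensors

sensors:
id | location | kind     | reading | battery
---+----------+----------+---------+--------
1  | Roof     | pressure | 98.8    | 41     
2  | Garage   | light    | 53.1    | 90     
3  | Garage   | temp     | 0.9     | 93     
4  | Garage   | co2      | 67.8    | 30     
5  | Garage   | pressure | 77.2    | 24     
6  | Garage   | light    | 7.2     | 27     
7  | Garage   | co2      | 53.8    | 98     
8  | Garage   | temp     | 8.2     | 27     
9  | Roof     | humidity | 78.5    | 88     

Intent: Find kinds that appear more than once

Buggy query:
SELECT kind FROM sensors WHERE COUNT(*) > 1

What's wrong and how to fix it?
Bug: WHERE can't reference COUNT(*); aggregates are computed after WHERE

Fix: GROUP BY kind, then filter groups with HAVING COUNT(*) > 1

Corrected query:
SELECT kind FROM sensors GROUP BY kind HAVING COUNT(*) > 1

Result:
kind    
--------
co2     
light   
pressure
temp    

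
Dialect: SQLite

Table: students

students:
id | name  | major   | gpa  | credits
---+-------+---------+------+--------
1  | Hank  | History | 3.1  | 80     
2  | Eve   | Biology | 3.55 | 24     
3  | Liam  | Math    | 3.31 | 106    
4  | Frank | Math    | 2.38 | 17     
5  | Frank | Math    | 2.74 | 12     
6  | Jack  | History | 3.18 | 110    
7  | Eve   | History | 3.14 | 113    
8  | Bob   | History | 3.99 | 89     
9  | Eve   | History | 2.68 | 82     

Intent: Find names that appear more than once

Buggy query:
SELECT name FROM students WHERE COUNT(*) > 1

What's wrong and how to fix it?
Bug: WHERE can't reference COUNT(*); aggregates are computed after WHERE

Fix: GROUP BY name, then filter groups with HAVING COUNT(*) > 1

Corrected query:
SELECT name FROM students GROUP BY name HAVING COUNT(*) > 1

Result:
name 
-----
Eve  
Frank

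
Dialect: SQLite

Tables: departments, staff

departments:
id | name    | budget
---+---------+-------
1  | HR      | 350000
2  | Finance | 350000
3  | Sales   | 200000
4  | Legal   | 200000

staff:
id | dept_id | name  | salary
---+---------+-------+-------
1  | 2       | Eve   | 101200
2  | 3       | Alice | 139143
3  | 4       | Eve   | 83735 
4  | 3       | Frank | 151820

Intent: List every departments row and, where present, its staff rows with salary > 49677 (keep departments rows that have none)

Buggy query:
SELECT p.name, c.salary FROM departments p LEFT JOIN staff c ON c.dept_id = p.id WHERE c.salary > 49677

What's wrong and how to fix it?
Bug: A WHERE condition on the right-hand table after LEFT JOIN drops unmatched parents

Fix: Move the right-table condition into the ON clause so unmatched parents are kept

Corrected query:
SELECT p.name, c.salary FROM departments p LEFT JOIN staff c ON c.dept_id = p.id AND c.salary > 49677

Result:
name    | salary
--------+-------
HR      | NULL  
Finance | 101200
Sales   | 139143
Sales   | 151820
Legal   | 83735 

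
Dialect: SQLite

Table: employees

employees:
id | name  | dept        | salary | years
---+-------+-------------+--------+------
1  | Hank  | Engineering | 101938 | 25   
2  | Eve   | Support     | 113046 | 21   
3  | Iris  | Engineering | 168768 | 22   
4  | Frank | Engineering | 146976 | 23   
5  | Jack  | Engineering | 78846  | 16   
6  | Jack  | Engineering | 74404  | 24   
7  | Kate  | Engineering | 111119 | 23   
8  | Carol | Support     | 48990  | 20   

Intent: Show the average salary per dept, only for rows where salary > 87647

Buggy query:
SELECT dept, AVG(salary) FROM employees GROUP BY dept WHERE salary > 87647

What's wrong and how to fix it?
Bug: Row-level WHERE must come before GROUP BY in the clause order

Fix: Place WHERE between FROM and GROUP BY

Corrected query:
SELECT dept, AVG(salary) FROM employees WHERE salary > 87647 GROUP BY dept

Result:
dept        | AVG(salary)
------------+------------
Engineering | 132200.25  
Support     | 113046     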